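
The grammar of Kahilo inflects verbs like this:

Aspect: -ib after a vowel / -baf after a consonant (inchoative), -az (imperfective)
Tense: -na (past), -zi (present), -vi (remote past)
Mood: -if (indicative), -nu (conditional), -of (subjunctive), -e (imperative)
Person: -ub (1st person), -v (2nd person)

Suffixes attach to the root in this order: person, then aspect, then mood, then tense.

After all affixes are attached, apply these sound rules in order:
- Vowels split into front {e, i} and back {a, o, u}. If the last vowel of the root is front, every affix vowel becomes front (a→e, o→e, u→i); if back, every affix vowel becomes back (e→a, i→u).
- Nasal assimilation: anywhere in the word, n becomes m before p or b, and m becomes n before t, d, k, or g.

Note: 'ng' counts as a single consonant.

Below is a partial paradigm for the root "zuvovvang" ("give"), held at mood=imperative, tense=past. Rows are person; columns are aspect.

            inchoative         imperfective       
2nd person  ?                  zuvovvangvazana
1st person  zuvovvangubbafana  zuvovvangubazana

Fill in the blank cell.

Attach person 2nd person -v → zuvovvangv.
Attach aspect inchoative -baf (after consonant 'v') → zuvovvangvbaf.
Attach mood imperative -e → zuvovvangvbafe.
Attach tense past -na → zuvovvangvbafena.
Apply vowel harmony: zuvovvangvbafena → zuvovvangvbafana.
Nasal assimilation: no change.

zuvovvangvbafana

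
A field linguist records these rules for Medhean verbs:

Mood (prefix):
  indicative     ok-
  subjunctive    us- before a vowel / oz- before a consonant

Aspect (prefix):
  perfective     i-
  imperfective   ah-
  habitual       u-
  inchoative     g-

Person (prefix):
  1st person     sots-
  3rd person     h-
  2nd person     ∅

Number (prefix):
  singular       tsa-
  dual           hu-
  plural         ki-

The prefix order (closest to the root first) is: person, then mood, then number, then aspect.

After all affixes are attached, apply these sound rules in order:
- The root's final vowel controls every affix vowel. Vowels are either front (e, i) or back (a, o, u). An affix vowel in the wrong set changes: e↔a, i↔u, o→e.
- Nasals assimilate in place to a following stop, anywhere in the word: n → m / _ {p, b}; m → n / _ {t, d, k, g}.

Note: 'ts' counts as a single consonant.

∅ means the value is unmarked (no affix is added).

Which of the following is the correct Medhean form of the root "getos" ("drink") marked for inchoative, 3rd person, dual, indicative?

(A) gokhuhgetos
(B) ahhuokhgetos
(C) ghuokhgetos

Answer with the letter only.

Attach person 3rd person h- → hgetos.
Attach mood indicative ok- → okhgetos.
Attach number dual hu- → huokhgetos.
Attach aspect inchoative g- → ghuokhgetos.
Vowel harmony: no change.
Nasal assimilation: no change.
So the correct form is ghuokhgetos, option (C).
(B) ahhuokhgetos is wrong: it uses imperfective instead of inchoative for aspect.
(A) gokhuhgetos is wrong: it has the affixes in the wrong order.

C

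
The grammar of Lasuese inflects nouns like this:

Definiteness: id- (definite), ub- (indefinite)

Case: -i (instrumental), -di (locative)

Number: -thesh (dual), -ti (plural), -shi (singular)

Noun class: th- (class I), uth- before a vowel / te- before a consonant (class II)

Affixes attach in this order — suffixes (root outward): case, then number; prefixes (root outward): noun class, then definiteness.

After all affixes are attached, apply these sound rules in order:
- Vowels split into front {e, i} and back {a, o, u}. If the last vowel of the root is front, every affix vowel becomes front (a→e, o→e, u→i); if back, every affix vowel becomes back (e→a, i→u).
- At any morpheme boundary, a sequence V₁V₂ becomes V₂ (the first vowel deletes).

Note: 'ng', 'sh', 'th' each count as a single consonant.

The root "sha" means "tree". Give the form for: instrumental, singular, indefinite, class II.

Attach case instrumental -i → shai.
Attach noun class class II te- (before consonant 'sh') → teshai.
Attach number singular -shi → teshaishi.
Attach definiteness indefinite ub- → ubteshaishi.
Apply vowel harmony: ubteshaishi → ubtashaushu.
Apply vowel deletion: ubtashaushu → ubtashushu.

ubtashushu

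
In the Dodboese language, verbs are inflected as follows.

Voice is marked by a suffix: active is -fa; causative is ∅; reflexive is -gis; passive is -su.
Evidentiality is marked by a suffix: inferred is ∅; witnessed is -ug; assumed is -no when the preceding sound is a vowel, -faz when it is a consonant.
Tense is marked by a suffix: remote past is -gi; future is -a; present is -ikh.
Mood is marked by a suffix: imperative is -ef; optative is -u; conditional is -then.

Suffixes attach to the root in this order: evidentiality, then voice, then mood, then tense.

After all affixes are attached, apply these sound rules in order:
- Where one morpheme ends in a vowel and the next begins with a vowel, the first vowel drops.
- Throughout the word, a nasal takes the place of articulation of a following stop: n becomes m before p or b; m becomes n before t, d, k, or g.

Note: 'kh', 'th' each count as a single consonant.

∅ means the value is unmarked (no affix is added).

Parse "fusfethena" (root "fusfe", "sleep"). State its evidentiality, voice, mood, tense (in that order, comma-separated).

inferred, causative, conditional, future

Segment: fusfe-then-a.
evidentiality: ∅ → inferred.
voice: ∅ → causative.
mood: -then → conditional.
tense: -a → future.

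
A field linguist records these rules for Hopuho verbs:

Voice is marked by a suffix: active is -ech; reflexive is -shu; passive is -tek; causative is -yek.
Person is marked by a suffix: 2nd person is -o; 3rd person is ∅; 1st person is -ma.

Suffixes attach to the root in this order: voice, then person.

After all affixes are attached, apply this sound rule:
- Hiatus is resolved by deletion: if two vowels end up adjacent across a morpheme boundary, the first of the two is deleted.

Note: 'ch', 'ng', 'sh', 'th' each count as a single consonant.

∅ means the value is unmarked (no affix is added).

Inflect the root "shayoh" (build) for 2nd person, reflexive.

Attach voice reflexive -shu → shayohshu.
Attach person 2nd person -o → shayohshuo.
Apply vowel deletion: shayohshuo → shayohsho.

shayohsho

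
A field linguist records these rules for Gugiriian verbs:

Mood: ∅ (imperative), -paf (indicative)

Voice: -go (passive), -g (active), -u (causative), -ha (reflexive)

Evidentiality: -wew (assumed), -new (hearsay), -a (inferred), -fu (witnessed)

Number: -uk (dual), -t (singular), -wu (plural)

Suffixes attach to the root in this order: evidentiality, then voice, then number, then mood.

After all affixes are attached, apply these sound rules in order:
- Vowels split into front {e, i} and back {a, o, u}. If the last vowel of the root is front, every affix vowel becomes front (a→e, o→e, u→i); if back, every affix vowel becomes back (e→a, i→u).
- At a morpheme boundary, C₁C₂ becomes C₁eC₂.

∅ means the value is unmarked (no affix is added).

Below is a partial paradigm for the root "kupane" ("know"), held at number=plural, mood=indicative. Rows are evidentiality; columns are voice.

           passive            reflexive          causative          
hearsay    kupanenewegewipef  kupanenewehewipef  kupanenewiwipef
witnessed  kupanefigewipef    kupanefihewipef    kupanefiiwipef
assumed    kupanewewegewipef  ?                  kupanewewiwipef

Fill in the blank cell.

Attach evidentiality assumed -wew → kupanewew.
Attach voice reflexive -ha → kupanewewha.
Attach number plural -wu → kupanewewhawu.
Attach mood indicative -paf → kupanewewhawupaf.
Apply vowel harmony: kupanewewhawupaf → kupanewewhewipef.
Apply epenthesis: kupanewewhewipef → kupanewewehewipef.

kupanewewehewipef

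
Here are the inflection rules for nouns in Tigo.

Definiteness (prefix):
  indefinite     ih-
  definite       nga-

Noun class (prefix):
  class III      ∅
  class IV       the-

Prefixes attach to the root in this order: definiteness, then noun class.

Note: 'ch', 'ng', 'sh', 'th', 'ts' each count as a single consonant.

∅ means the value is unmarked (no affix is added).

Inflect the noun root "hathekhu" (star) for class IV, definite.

Attach definiteness definite nga- → ngahathekhu.
Attach noun class class IV the- → thengahathekhu.

thengahathekhu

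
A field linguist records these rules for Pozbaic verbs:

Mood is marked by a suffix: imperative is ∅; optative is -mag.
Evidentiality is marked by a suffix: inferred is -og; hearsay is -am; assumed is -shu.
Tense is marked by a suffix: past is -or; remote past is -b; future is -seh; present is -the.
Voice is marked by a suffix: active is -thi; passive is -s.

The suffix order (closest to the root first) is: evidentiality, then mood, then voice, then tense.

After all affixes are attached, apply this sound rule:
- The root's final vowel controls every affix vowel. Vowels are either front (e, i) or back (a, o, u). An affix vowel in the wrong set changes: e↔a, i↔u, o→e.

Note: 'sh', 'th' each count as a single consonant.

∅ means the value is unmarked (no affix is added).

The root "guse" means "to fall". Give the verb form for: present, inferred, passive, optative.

guseegmegsthe

Attach evidentiality inferred -og → guseog.
Attach mood optative -mag → guseogmag.
Attach voice passive -s → guseogmags.
Attach tense present -the → guseogmagsthe.
Apply vowel harmony: guseogmagsthe → guseegmegsthe.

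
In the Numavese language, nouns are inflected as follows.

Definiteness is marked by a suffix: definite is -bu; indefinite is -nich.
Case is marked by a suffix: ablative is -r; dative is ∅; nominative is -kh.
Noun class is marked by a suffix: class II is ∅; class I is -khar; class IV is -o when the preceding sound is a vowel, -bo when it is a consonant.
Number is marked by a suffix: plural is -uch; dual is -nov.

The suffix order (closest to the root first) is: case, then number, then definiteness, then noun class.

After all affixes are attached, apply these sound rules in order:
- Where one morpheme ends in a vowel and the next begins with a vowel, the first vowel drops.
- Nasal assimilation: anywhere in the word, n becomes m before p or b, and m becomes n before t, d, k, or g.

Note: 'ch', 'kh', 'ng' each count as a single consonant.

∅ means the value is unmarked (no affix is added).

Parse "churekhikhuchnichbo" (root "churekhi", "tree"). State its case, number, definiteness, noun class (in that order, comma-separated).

Segment: churekhi-kh-uch-nich-bo.
case: -kh → nominative.
number: -uch → plural.
definiteness: -nich → indefinite.
noun class: -o/bo → class IV.

nominative, plural, indefinite, class IV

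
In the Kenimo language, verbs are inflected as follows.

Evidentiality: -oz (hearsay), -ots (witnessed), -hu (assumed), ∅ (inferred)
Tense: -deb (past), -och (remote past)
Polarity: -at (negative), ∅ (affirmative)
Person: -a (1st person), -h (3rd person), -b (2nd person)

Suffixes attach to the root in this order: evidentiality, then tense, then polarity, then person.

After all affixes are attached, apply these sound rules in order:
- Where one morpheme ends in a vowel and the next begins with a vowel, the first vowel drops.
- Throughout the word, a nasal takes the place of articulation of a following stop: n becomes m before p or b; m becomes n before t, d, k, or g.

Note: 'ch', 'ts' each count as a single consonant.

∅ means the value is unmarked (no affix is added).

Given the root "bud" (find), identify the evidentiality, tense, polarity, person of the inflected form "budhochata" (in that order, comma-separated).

assumed, remote past, negative, 1st person

Segment: bud-hu-och-at-a.
evidentiality: -hu → assumed.
tense: -och → remote past.
polarity: -at → negative.
person: -a → 1st person.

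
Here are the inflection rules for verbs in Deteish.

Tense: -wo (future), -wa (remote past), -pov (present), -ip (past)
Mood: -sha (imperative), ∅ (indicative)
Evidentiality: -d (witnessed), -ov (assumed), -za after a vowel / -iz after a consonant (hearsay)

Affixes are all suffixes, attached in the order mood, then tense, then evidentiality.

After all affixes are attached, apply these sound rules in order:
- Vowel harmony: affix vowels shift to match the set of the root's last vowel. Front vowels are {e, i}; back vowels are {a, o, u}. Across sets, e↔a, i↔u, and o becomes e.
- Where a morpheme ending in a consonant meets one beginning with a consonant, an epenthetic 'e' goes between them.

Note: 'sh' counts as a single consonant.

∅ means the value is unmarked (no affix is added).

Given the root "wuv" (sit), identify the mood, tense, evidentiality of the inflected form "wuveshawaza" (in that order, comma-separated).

Segment: wuv-sha-wa-za.
mood: -sha → imperative.
tense: -wa → remote past.
evidentiality: -za/iz → hearsay.

imperative, remote past, hearsay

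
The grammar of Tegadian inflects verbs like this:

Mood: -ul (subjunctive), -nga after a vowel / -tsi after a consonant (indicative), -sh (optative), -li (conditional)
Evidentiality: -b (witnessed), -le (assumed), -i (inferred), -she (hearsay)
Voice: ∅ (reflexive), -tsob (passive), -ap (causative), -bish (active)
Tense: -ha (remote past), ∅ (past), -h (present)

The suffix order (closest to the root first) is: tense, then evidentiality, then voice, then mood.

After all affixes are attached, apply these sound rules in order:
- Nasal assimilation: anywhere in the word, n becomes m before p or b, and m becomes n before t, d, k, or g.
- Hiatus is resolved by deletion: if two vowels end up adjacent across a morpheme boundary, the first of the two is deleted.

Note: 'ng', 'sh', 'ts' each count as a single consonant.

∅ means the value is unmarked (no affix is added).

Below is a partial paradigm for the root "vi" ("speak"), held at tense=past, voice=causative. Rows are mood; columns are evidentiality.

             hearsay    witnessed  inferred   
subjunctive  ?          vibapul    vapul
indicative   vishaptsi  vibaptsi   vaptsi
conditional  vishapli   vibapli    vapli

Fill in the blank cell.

vishapul

tense = past: zero marking, form stays vi.
Attach evidentiality hearsay -she → vishe.
Attach voice causative -ap → visheap.
Attach mood subjunctive -ul → visheapul.
Nasal assimilation: no change.
Apply vowel deletion: visheapul → vishapul.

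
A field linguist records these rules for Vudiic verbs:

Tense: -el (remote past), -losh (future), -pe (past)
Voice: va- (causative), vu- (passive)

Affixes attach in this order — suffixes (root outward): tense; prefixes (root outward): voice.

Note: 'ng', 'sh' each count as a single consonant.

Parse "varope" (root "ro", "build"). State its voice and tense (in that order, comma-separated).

causative, past

Segment: va-ro-pe.
voice: va- → causative.
tense: -pe → past.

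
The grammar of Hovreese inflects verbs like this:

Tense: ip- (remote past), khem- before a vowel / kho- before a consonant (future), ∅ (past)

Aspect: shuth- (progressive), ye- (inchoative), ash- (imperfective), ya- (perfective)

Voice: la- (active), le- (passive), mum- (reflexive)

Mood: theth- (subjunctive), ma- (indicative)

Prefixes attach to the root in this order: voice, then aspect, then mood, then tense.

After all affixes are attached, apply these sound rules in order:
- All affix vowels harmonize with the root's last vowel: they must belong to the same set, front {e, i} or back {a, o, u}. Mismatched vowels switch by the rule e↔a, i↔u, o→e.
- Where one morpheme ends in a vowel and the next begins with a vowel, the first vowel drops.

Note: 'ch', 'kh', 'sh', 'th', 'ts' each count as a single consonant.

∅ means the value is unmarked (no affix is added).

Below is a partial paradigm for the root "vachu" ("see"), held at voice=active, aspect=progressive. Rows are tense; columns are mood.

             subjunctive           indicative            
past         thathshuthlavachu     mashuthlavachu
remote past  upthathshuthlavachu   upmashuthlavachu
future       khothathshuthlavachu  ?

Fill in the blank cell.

Attach voice active la- → lavachu.
Attach aspect progressive shuth- → shuthlavachu.
Attach mood indicative ma- → mashuthlavachu.
Attach tense future kho- (before consonant 'm') → khomashuthlavachu.
Vowel harmony: no change.
Vowel deletion: no change.

khomashuthlavachu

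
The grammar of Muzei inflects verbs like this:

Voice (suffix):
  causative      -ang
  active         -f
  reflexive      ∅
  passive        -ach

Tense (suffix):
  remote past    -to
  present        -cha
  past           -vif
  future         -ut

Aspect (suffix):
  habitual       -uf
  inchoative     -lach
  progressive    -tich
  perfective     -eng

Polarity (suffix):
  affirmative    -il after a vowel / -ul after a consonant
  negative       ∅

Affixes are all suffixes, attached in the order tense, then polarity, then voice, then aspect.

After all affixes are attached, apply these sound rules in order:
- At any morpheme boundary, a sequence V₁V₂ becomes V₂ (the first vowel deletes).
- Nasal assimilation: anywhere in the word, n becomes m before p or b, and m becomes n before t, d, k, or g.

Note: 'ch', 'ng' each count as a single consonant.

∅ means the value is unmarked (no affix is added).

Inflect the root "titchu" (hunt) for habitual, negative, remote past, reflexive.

titchutuf

Attach tense remote past -to → titchuto.
polarity = negative: zero marking, form stays titchuto.
voice = reflexive: zero marking, form stays titchuto.
Attach aspect habitual -uf → titchutouf.
Apply vowel deletion: titchutouf → titchutuf.
Nasal assimilation: no change.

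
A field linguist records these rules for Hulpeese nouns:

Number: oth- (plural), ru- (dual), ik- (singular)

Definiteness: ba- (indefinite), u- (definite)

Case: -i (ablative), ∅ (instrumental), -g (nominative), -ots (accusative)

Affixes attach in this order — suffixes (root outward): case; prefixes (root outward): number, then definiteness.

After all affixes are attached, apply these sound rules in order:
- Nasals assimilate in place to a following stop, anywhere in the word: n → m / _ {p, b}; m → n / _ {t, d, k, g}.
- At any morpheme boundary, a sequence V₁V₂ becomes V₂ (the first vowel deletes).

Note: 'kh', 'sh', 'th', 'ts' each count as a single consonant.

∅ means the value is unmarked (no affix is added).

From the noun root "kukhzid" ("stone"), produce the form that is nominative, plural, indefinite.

bothkukhzidg

Attach number plural oth- → othkukhzid.
Attach definiteness indefinite ba- → baothkukhzid.
Attach case nominative -g → baothkukhzidg.
Nasal assimilation: no change.
Apply vowel deletion: baothkukhzidg → bothkukhzidg.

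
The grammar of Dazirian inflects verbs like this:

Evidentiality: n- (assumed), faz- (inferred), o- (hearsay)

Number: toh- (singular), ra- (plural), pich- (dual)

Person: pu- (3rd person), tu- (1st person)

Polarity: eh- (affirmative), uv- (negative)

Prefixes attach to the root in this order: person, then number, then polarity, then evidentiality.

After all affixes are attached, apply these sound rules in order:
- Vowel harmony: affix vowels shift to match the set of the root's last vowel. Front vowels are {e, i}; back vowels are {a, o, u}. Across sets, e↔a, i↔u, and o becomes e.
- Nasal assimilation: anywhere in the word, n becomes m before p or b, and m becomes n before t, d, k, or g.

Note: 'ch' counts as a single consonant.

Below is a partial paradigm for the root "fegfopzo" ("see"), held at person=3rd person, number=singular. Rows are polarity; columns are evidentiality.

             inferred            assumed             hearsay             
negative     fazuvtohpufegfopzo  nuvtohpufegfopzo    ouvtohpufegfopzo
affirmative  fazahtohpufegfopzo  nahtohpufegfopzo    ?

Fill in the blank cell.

Attach person 3rd person pu- → pufegfopzo.
Attach number singular toh- → tohpufegfopzo.
Attach polarity affirmative eh- → ehtohpufegfopzo.
Attach evidentiality hearsay o- → oehtohpufegfopzo.
Apply vowel harmony: oehtohpufegfopzo → oahtohpufegfopzo.
Nasal assimilation: no change.

oahtohpufegfopzo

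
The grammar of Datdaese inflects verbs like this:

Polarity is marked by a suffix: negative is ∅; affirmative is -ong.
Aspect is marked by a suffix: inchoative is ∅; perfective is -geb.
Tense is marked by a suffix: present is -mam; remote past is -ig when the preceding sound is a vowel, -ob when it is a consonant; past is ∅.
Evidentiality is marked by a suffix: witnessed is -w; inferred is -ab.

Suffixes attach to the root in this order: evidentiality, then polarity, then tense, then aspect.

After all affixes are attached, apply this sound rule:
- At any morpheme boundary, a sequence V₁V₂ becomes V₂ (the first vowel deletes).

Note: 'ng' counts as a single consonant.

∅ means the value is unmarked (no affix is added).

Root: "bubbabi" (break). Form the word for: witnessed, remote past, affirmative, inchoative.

Attach evidentiality witnessed -w → bubbabiw.
Attach polarity affirmative -ong → bubbabiwong.
Attach tense remote past -ob (after consonant 'ng') → bubbabiwongob.
aspect = inchoative: zero marking, form stays bubbabiwongob.
Vowel deletion: no change.

bubbabiwongob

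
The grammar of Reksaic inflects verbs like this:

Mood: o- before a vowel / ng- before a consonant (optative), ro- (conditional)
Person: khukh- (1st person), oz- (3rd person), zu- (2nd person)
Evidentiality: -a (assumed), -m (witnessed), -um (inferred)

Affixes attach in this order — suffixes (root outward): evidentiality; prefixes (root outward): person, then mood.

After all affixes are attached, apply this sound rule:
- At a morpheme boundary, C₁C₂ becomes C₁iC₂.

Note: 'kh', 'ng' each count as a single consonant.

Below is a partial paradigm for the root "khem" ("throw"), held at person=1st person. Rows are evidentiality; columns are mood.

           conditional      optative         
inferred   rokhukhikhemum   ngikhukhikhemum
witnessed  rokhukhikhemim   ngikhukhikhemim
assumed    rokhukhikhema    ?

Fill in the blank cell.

Attach evidentiality assumed -a → khema.
Attach person 1st person khukh- → khukhkhema.
Attach mood optative ng- (before consonant 'kh') → ngkhukhkhema.
Apply epenthesis: ngkhukhkhema → ngikhukhikhema.

ngikhukhikhema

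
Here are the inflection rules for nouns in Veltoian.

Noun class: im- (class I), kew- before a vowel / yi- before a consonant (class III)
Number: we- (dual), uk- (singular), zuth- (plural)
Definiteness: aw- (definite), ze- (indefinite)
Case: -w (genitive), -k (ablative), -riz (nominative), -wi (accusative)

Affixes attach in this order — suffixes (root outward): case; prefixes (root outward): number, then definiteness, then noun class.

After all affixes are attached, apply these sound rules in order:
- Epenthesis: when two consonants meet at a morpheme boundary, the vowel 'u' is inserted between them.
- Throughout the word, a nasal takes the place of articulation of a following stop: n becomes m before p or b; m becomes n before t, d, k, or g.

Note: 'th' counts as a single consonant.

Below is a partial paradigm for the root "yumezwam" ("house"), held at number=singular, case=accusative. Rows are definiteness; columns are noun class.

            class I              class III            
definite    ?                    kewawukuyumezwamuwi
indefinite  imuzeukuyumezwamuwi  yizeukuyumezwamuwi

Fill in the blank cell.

imawukuyumezwamuwi

Attach number singular uk- → ukyumezwam.
Attach definiteness definite aw- → awukyumezwam.
Attach case accusative -wi → awukyumezwamwi.
Attach noun class class I im- → imawukyumezwamwi.
Apply epenthesis: imawukyumezwamwi → imawukuyumezwamuwi.
Nasal assimilation: no change.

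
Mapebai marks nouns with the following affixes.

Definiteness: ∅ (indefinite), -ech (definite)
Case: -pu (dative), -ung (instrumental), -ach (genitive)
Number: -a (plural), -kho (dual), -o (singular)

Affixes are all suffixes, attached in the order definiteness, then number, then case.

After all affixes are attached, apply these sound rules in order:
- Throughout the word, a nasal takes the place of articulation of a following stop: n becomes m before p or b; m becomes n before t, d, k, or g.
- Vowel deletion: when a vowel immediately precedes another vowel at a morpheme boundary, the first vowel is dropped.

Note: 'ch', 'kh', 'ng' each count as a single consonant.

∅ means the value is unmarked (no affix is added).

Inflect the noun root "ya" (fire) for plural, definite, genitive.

yechach

Attach definiteness definite -ech → yaech.
Attach number plural -a → yaecha.
Attach case genitive -ach → yaechaach.
Nasal assimilation: no change.
Apply vowel deletion: yaechaach → yechach.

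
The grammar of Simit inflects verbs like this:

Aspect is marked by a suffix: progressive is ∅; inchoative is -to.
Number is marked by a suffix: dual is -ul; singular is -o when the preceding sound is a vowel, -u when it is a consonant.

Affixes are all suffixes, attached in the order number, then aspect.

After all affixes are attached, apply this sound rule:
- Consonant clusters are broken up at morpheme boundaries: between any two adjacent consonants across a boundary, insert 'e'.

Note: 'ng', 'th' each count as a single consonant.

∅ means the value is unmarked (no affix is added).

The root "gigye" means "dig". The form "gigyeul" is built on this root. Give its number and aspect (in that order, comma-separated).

Segment: gigye-ul.
number: -ul → dual.
aspect: ∅ → progressive.

dual, progressive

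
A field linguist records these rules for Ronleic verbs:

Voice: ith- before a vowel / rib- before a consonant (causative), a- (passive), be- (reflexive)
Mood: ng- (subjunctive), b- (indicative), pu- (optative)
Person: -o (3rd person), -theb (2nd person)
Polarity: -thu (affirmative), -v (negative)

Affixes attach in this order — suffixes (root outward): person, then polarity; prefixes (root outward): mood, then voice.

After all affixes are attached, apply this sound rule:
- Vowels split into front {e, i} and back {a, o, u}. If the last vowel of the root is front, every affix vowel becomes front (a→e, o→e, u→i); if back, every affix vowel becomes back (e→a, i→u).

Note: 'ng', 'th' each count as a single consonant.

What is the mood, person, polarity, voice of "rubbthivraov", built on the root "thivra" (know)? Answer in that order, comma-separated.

indicative, 3rd person, negative, causative

Segment: rib-b-thivra-o-v.
mood: b- → indicative.
person: -o → 3rd person.
polarity: -v → negative.
voice: ith/rib- → causative.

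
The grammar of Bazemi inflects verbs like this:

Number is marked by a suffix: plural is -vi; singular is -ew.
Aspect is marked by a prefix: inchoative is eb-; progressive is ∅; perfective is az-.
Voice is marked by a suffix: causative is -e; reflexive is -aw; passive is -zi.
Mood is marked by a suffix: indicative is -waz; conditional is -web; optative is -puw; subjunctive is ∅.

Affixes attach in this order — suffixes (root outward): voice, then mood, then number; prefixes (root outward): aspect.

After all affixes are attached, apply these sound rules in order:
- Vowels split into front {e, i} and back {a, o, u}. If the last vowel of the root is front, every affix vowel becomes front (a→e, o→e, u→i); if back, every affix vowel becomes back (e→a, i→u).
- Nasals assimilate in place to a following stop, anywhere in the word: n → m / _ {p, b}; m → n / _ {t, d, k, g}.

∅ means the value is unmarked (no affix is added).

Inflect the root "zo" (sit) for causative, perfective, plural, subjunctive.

azzoavu

Attach voice causative -e → zoe.
Attach aspect perfective az- → azzoe.
mood = subjunctive: zero marking, form stays azzoe.
Attach number plural -vi → azzoevi.
Apply vowel harmony: azzoevi → azzoavu.
Nasal assimilation: no change.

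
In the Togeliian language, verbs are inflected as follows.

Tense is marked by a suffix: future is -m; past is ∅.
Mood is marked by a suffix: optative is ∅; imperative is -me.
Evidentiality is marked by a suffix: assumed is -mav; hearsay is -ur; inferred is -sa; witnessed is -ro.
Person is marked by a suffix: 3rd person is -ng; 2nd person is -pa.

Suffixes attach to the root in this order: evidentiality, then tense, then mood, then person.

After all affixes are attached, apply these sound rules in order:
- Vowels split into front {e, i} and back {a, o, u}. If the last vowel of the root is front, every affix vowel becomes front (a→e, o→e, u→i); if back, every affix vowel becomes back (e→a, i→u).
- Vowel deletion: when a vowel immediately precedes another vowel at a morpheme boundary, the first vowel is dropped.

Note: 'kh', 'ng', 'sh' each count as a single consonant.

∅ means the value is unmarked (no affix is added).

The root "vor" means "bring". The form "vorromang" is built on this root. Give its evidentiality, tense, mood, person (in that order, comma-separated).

Segment: vor-ro-me-ng.
evidentiality: -ro → witnessed.
tense: ∅ → past.
mood: -me → imperative.
person: -ng → 3rd person.

witnessed, past, imperative, 3rd person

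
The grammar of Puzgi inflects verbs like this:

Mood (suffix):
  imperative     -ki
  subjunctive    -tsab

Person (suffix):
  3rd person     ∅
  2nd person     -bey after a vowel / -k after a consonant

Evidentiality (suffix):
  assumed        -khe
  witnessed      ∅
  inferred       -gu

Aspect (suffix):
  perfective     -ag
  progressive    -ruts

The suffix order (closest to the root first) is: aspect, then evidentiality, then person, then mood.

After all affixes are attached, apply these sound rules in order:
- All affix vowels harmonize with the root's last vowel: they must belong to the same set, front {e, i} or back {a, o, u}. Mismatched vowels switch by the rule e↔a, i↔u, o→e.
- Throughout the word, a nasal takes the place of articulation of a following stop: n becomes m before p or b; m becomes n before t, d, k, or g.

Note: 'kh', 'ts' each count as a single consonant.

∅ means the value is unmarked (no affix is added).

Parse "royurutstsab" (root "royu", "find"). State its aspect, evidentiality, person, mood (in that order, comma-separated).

Segment: royu-ruts-tsab.
aspect: -ruts → progressive.
evidentiality: ∅ → witnessed.
person: ∅ → 3rd person.
mood: -tsab → subjunctive.

progressive, witnessed, 3rd person, subjunctive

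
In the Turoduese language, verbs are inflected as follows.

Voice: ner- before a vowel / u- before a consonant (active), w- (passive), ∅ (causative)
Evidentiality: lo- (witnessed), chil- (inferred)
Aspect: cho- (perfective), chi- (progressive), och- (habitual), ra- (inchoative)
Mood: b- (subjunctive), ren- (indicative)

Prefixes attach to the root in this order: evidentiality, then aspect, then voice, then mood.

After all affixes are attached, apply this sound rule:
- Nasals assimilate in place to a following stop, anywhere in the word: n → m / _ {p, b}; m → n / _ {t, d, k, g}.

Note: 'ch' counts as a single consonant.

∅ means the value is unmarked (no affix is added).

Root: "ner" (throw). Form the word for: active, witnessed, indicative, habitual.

rennerochloner

Attach evidentiality witnessed lo- → loner.
Attach aspect habitual och- → ochloner.
Attach voice active ner- (before vowel 'o') → nerochloner.
Attach mood indicative ren- → rennerochloner.
Nasal assimilation: no change.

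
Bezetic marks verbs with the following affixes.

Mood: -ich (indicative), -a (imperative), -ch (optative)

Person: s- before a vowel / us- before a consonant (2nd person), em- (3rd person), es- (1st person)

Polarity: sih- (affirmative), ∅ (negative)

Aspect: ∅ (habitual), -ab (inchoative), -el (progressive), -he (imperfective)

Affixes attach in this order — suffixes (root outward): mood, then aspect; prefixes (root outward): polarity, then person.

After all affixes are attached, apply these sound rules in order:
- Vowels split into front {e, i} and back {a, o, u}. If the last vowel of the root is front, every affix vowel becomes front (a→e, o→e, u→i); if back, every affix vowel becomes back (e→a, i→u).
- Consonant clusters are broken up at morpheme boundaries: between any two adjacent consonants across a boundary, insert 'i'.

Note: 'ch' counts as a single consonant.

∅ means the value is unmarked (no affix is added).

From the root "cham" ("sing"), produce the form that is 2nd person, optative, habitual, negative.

Attach mood optative -ch → chamch.
aspect = habitual: zero marking, form stays chamch.
polarity = negative: zero marking, form stays chamch.
Attach person 2nd person us- (before consonant 'ch') → uschamch.
Vowel harmony: no change.
Apply epenthesis: uschamch → usichamich.

usichamich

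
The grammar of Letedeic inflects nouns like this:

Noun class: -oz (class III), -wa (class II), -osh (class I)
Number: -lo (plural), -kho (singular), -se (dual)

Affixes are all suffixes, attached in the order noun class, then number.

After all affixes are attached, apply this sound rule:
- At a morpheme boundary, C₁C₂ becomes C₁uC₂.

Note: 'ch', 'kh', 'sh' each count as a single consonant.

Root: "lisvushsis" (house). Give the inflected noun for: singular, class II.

lisvushsisuwakho

Attach noun class class II -wa → lisvushsiswa.
Attach number singular -kho → lisvushsiswakho.
Apply epenthesis: lisvushsiswakho → lisvushsisuwakho.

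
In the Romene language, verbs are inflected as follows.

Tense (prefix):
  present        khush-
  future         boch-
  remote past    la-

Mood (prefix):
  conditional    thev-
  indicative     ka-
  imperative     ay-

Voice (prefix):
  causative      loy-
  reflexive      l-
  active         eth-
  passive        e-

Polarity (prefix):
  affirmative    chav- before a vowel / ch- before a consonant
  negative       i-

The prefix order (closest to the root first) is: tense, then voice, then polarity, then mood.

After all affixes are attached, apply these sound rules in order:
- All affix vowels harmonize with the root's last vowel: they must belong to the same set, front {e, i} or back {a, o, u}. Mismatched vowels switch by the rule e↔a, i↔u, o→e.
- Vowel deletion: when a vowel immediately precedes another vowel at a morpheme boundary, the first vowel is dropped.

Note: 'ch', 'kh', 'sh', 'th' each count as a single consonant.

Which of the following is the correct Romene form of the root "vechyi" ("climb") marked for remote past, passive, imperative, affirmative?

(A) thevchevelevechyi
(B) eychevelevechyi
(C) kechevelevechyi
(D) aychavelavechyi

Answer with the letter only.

Attach tense remote past la- → lavechyi.
Attach voice passive e- → elavechyi.
Attach polarity affirmative chav- (before vowel 'e') → chavelavechyi.
Attach mood imperative ay- → aychavelavechyi.
Apply vowel harmony: aychavelavechyi → eychevelevechyi.
Vowel deletion: no change.
So the correct form is eychevelevechyi, option (B).
(A) thevchevelevechyi is wrong: it uses conditional instead of imperative for mood.
(D) aychavelavechyi is wrong: it fails to apply the sound rule(s).
(C) kechevelevechyi is wrong: it uses indicative instead of imperative for mood.

B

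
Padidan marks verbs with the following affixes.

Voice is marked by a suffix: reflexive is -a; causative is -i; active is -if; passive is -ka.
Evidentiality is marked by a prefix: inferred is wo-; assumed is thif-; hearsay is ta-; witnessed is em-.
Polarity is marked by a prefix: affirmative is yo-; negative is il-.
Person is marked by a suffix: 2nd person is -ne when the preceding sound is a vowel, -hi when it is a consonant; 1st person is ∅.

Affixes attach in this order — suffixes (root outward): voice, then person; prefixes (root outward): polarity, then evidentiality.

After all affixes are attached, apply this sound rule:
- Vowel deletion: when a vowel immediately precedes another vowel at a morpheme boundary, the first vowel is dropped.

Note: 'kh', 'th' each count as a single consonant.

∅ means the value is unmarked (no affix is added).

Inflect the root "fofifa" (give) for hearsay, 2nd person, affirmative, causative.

tayofofifine

Attach polarity affirmative yo- → yofofifa.
Attach voice causative -i → yofofifai.
Attach evidentiality hearsay ta- → tayofofifai.
Attach person 2nd person -ne (after vowel 'i') → tayofofifaine.
Apply vowel deletion: tayofofifaine → tayofofifine.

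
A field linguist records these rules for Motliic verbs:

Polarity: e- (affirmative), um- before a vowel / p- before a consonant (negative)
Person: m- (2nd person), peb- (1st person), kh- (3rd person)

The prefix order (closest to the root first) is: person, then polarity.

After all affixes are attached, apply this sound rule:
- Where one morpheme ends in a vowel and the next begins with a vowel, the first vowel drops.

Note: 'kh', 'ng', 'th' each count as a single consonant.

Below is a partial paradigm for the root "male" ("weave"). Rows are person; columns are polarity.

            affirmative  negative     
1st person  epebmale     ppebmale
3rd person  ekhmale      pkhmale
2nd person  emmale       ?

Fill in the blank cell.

pmmale

Attach person 2nd person m- → mmale.
Attach polarity negative p- (before consonant 'm') → pmmale.
Vowel deletion: no change.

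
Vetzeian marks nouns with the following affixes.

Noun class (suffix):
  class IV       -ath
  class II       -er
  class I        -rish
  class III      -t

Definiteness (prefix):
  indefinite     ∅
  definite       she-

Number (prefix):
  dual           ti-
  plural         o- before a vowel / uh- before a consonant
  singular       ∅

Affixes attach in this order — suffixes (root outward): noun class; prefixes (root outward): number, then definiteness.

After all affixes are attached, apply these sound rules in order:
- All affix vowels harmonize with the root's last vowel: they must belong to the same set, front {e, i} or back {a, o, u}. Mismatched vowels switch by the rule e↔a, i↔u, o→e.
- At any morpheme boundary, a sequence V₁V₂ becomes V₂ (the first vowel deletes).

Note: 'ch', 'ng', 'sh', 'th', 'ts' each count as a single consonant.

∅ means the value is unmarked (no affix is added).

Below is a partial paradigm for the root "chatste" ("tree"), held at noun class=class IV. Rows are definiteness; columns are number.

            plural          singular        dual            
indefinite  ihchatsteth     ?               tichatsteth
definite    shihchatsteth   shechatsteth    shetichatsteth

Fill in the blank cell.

number = singular: zero marking, form stays chatste.
Attach noun class class IV -ath → chatsteath.
definiteness = indefinite: zero marking, form stays chatsteath.
Apply vowel harmony: chatsteath → chatsteeth.
Apply vowel deletion: chatsteeth → chatsteth.

chatsteth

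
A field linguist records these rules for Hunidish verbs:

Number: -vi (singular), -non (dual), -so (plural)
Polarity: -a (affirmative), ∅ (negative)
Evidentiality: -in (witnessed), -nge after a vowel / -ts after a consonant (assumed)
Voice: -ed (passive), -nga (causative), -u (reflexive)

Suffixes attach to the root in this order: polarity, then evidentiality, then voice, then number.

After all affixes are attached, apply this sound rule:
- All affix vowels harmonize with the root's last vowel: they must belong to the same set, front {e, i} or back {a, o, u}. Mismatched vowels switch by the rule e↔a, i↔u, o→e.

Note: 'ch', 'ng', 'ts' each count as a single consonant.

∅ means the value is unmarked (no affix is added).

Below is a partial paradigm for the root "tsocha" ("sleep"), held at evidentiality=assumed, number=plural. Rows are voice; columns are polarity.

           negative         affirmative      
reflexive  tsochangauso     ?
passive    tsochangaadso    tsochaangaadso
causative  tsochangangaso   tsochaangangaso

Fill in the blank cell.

Attach polarity affirmative -a → tsochaa.
Attach evidentiality assumed -nge (after vowel 'a') → tsochaange.
Attach voice reflexive -u → tsochaangeu.
Attach number plural -so → tsochaangeuso.
Apply vowel harmony: tsochaangeuso → tsochaangauso.

tsochaangauso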